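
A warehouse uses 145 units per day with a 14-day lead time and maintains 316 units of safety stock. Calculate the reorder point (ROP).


Formula: ROP = (Daily Demand * Lead Time) + Safety Stock
Demand during lead time = 145 * 14 = 2030 units
ROP = 2030 + 316 = 2346 units

2346 units


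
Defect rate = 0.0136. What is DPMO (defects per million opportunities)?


DPMO = defect_rate * 1000000 = 0.0136 * 1000000

13600


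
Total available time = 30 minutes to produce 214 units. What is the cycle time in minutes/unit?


Formula: CT = Available Time / Number of Units
CT = 30 min / 214 units
CT = 0.14 min/unit

0.14 min/unit


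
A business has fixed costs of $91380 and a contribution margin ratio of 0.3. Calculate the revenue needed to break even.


Formula: BER = Fixed Costs / Contribution Margin Ratio
BER = $91380 / 0.3
BER = $304600.00 (to the nearest cent)

$304600.00


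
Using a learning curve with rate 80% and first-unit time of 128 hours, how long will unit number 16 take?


Formula: T_n = T_1 * (learning_rate)^(log2(n)) where learning_rate = rate/100
Doublings = log2(16) = 4
T_n = 128 * 0.8^4
T_n = 128 * 0.4096 = 52.4 hours

52.4 hours


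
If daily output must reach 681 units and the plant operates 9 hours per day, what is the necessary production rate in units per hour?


Formula: Production Rate = Daily Demand / Available Hours
Rate = 681 units/day / 9 hours/day
Rate = 75.7 units/hour

75.7 units/hour


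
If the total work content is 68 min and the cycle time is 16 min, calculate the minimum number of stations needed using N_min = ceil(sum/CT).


Formula: N_min = ceil(Sum of Task Times / Cycle Time)
N_min = ceil(68 min / 16 min) = ceil(4.25)
N_min = 5 stations

5


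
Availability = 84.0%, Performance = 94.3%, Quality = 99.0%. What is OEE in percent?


Formula: OEE = Availability * Performance * Quality / 10000
A * P = 84.0% * 94.3% / 100 = 79.21%
OEE = 79.21% * 99.0% / 100 = 78.4%

78.4%


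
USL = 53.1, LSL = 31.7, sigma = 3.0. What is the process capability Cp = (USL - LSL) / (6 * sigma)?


Cp = (53.1 - 31.7) / (6 * 3.0)

1.19


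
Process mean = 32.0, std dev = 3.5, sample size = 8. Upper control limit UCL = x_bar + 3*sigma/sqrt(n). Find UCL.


UCL = 32.0 + 3 * 3.5 / sqrt(8)

35.71


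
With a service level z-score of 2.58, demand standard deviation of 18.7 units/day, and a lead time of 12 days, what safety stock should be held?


Formula: SS = z * sigma_d * sqrt(LT)
sqrt(LT) = sqrt(12) = 3.4641
SS = 2.58 * 18.7 * 3.4641
SS = 167.1 units

167.1 units


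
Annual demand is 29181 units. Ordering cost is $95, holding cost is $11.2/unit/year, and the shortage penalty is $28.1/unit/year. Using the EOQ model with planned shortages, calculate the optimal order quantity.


Formula: EOQ* = sqrt(2DS/H) * sqrt((H+P)/P)
Base EOQ = sqrt(2*29181*95/11.2) = 703.59 units
Correction = sqrt((11.2+28.1)/28.1) = 1.18261
EOQ* = 703.59 * 1.18261 = 832.1 units

832.1 units


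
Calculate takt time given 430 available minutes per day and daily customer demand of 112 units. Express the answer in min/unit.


Formula: Takt Time = Available Production Time / Customer Demand
Takt = 430 min/day / 112 units/day
Takt = 3.84 min/unit

3.84 min/unit


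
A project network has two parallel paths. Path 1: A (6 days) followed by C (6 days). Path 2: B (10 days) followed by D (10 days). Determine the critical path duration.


Path 1 = 6 + 6 = 12 days
Path 2 = 10 + 10 = 20 days
Duration = max(12, 20) = 20 days

20 days


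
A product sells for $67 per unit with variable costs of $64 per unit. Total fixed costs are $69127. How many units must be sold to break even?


Formula: BEQ = Fixed Costs / (Price - Variable Cost)
Contribution margin = $67 - $64 = $3/unit
BEQ = ceil($69127 / $3/unit) = ceil(23042.33) = 23043 units

23043 units


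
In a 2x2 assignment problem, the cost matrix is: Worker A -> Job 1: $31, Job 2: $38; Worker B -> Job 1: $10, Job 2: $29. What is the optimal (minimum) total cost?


Option 1: A->1 + B->2 = $31 + $29 = $60
Option 2: A->2 + B->1 = $38 + $10 = $48
Min cost = min($60, $48) = $48

$48


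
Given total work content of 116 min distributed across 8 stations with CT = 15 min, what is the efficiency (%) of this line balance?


Formula: Efficiency = Sum of Task Times / (N_stations * CT) * 100
Total station capacity = 8 stations * 15 min = 120 min
Efficiency = 116 / 120 * 100 = 96.7%

96.7%


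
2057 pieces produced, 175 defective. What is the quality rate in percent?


Formula: Quality Rate = Good Pieces / Total Pieces * 100
Good pieces = 2057 - 175 = 1882
QR = 1882 / 2057 * 100 = 91.5%

91.5%


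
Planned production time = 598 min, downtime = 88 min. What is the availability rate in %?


Formula: Availability = (Planned Time - Downtime) / Planned Time * 100
Uptime = 598 - 88 = 510 min
Availability = 510 / 598 * 100 = 85.3%

85.3%


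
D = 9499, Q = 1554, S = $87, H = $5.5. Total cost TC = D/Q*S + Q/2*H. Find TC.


TC = 9499/1554 * 87 + 1554/2 * 5.5

$4805.30


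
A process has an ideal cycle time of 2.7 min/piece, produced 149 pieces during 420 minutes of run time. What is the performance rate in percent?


Formula: Performance = (Ideal CT * Total Count) / Run Time * 100
Ideal output time = 2.7 * 149 = 402.3 min
Performance = 402.3 / 420 * 100 = 95.8%

95.8%


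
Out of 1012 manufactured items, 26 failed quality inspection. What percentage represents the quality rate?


Formula: Quality Rate = Good Pieces / Total Pieces * 100
Good pieces = 1012 - 26 = 986
QR = 986 / 1012 * 100 = 97.4%

97.4%


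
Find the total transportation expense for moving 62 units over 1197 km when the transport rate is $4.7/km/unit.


TC = dist * cost * units = 1197 * 4.7 * 62 = $348805.80

$348805.80


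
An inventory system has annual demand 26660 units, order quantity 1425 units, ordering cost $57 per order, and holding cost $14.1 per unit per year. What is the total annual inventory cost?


TC = 26660/1425 * 57 + 1425/2 * 14.1

$11112.65


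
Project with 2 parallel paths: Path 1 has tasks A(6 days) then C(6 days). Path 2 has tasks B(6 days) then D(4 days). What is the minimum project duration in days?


Path 1 = 6 + 6 = 12 days
Path 2 = 6 + 4 = 10 days
Duration = max(12, 10) = 12 days

12 days


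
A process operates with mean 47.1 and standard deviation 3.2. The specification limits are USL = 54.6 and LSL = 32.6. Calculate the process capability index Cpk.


Cpu = (54.6 - 47.1) / (3 * 3.2) = 0.78
Cpl = (47.1 - 32.6) / (3 * 3.2) = 1.51
Cpk = min(0.78, 1.51) = 0.78

0.78


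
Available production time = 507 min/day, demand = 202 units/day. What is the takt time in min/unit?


Formula: Takt Time = Available Production Time / Customer Demand
Takt = 507 min/day / 202 units/day
Takt = 2.51 min/unit

2.51 min/unit


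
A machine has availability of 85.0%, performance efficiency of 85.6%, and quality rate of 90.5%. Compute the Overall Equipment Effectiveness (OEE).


Formula: OEE = Availability * Performance * Quality / 10000
A * P = 85.0% * 85.6% / 100 = 72.76%
OEE = 72.76% * 90.5% / 100 = 65.8%

65.8%


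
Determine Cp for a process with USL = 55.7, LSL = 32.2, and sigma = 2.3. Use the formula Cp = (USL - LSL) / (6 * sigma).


Cp = (55.7 - 32.2) / (6 * 2.3)

1.7


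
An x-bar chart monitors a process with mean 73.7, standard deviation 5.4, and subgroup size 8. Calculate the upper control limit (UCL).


UCL = 73.7 + 3 * 5.4 / sqrt(8)

79.43


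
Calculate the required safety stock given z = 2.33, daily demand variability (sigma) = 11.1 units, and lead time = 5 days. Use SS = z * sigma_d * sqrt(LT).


Formula: SS = z * sigma_d * sqrt(LT)
sqrt(LT) = sqrt(5) = 2.2361
SS = 2.33 * 11.1 * 2.2361
SS = 57.8 units

57.8 units


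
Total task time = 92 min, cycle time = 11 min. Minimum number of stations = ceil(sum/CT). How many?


Formula: N_min = ceil(Sum of Task Times / Cycle Time)
N_min = ceil(92 min / 11 min) = ceil(8.3636)
N_min = 9 stations

9


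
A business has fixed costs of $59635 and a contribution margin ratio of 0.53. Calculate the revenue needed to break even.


Formula: BER = Fixed Costs / Contribution Margin Ratio
BER = $59635 / 0.53
BER = $112518.87 (to the nearest cent)

$112518.87


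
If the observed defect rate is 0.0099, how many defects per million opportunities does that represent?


DPMO = defect_rate * 1000000 = 0.0099 * 1000000

9900


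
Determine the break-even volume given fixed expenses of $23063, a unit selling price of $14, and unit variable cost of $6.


Formula: BEQ = Fixed Costs / (Price - Variable Cost)
Contribution margin = $14 - $6 = $8/unit
BEQ = ceil($23063 / $8/unit) = ceil(2882.88) = 2883 units

2883 units


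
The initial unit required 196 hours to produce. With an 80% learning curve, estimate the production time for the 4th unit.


Formula: T_n = T_1 * (learning_rate)^(log2(n)) where learning_rate = rate/100
Doublings = log2(4) = 2
T_n = 196 * 0.8^2
T_n = 196 * 0.64 = 125.4 hours

125.4 hours


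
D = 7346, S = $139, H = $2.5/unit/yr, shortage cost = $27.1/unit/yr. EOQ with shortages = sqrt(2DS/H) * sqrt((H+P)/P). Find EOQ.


Formula: EOQ* = sqrt(2DS/H) * sqrt((H+P)/P)
Base EOQ = sqrt(2*7346*139/2.5) = 903.81 units
Correction = sqrt((2.5+27.1)/27.1) = 1.04511
EOQ* = 903.81 * 1.04511 = 944.6 units

944.6 units


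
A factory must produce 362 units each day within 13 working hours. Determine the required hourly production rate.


Formula: Production Rate = Daily Demand / Available Hours
Rate = 362 units/day / 13 hours/day
Rate = 27.8 units/hour

27.8 units/hour


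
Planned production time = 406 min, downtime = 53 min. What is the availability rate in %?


Formula: Availability = (Planned Time - Downtime) / Planned Time * 100
Uptime = 406 - 53 = 353 min
Availability = 353 / 406 * 100 = 86.9%

86.9%


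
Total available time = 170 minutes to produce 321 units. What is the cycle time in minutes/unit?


Formula: CT = Available Time / Number of Units
CT = 170 min / 321 units
CT = 0.53 min/unit

0.53 min/unit


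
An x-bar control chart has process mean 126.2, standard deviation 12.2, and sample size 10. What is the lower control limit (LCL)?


LCL = 126.2 - 3 * 12.2 / sqrt(10)

114.63


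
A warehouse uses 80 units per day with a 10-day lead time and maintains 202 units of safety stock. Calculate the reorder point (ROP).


Formula: ROP = (Daily Demand * Lead Time) + Safety Stock
Demand during lead time = 80 * 10 = 800 units
ROP = 800 + 202 = 1002 units

1002 units


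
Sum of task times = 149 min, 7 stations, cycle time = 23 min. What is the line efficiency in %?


Formula: Efficiency = Sum of Task Times / (N_stations * CT) * 100
Total station capacity = 7 stations * 23 min = 161 min
Efficiency = 149 / 161 * 100 = 92.5%

92.5%


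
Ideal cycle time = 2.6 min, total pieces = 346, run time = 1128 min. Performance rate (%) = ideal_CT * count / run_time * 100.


Formula: Performance = (Ideal CT * Total Count) / Run Time * 100
Ideal output time = 2.6 * 346 = 899.6 min
Performance = 899.6 / 1128 * 100 = 79.8%

79.8%


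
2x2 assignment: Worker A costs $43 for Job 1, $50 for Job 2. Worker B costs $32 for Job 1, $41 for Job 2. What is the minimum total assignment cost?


Option 1: A->1 + B->2 = $43 + $41 = $84
Option 2: A->2 + B->1 = $50 + $32 = $82
Min cost = min($84, $82) = $82

$82


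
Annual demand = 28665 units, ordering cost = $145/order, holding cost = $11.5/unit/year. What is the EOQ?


Formula: EOQ = sqrt(2 * D * S / H)
Numerator: 2 * 28665 * 145 = 8312850
2DS/H = 8312850 / 11.5 = 722856.5
EOQ = sqrt(722856.5) = 850.2 units

850.2 units


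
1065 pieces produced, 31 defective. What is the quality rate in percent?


Formula: Quality Rate = Good Pieces / Total Pieces * 100
Good pieces = 1065 - 31 = 1034
QR = 1034 / 1065 * 100 = 97.1%

97.1%


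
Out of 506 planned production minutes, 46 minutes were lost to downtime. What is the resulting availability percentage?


Formula: Availability = (Planned Time - Downtime) / Planned Time * 100
Uptime = 506 - 46 = 460 min
Availability = 460 / 506 * 100 = 90.9%

90.9%


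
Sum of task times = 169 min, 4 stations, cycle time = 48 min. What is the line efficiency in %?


Formula: Efficiency = Sum of Task Times / (N_stations * CT) * 100
Total station capacity = 4 stations * 48 min = 192 min
Efficiency = 169 / 192 * 100 = 88.0%

88.0%


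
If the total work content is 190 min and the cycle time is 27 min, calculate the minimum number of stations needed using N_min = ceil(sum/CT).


Formula: N_min = ceil(Sum of Task Times / Cycle Time)
N_min = ceil(190 min / 27 min) = ceil(7.037)
N_min = 8 stations

8


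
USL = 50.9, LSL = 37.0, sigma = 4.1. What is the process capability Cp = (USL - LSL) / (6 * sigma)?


Cp = (50.9 - 37.0) / (6 * 4.1)

0.57


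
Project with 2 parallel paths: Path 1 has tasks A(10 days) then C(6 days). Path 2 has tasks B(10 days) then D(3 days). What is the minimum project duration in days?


Path 1 = 10 + 6 = 16 days
Path 2 = 10 + 3 = 13 days
Duration = max(16, 13) = 16 days

16 days


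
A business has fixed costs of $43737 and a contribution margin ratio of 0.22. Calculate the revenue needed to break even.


Formula: BER = Fixed Costs / Contribution Margin Ratio
BER = $43737 / 0.22
BER = $198804.55 (to the nearest cent)

$198804.55


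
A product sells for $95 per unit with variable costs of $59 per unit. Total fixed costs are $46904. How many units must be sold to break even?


Formula: BEQ = Fixed Costs / (Price - Variable Cost)
Contribution margin = $95 - $59 = $36/unit
BEQ = ceil($46904 / $36/unit) = ceil(1302.89) = 1303 units

1303 units


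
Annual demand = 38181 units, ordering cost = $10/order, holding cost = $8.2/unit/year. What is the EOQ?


Formula: EOQ = sqrt(2 * D * S / H)
Numerator: 2 * 38181 * 10 = 763620
2DS/H = 763620 / 8.2 = 93124.4
EOQ = sqrt(93124.4) = 305.2 units

305.2 units


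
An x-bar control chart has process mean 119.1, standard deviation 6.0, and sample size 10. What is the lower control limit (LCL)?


LCL = 119.1 - 3 * 6.0 / sqrt(10)

113.41


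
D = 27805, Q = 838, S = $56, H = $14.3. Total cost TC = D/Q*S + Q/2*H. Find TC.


TC = 27805/838 * 56 + 838/2 * 14.3

$7849.79


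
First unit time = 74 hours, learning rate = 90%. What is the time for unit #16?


Formula: T_n = T_1 * (learning_rate)^(log2(n)) where learning_rate = rate/100
Doublings = log2(16) = 4
T_n = 74 * 0.9^4
T_n = 74 * 0.6561 = 48.6 hours

48.6 hours


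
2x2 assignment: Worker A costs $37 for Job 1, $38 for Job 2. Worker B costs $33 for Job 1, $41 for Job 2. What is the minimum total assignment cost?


Option 1: A->1 + B->2 = $37 + $41 = $78
Option 2: A->2 + B->1 = $38 + $33 = $71
Min cost = min($78, $71) = $71

$71


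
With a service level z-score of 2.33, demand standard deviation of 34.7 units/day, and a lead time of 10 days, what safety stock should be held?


Formula: SS = z * sigma_d * sqrt(LT)
sqrt(LT) = sqrt(10) = 3.1623
SS = 2.33 * 34.7 * 3.1623
SS = 255.7 units

255.7 units


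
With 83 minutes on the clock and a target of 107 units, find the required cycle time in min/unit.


Formula: CT = Available Time / Number of Units
CT = 83 min / 107 units
CT = 0.78 min/unit

0.78 min/unit


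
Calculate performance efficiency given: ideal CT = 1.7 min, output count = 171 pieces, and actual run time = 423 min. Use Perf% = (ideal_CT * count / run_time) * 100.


Formula: Performance = (Ideal CT * Total Count) / Run Time * 100
Ideal output time = 1.7 * 171 = 290.7 min
Performance = 290.7 / 423 * 100 = 68.7%

68.7%


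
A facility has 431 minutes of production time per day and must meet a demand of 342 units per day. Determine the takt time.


Formula: Takt Time = Available Production Time / Customer Demand
Takt = 431 min/day / 342 units/day
Takt = 1.26 min/unit

1.26 min/unit


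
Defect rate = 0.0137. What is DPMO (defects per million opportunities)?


DPMO = defect_rate * 1000000 = 0.0137 * 1000000

13700


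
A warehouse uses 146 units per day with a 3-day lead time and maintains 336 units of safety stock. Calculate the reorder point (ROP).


Formula: ROP = (Daily Demand * Lead Time) + Safety Stock
Demand during lead time = 146 * 3 = 438 units
ROP = 438 + 336 = 774 units

774 units


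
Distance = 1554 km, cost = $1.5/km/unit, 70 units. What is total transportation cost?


TC = dist * cost * units = 1554 * 1.5 * 70 = $163170.00

$163170.00


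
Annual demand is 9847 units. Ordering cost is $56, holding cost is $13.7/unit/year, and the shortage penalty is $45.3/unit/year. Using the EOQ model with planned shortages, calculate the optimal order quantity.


Formula: EOQ* = sqrt(2DS/H) * sqrt((H+P)/P)
Base EOQ = sqrt(2*9847*56/13.7) = 283.73 units
Correction = sqrt((13.7+45.3)/45.3) = 1.14124
EOQ* = 283.73 * 1.14124 = 323.8 units

323.8 units


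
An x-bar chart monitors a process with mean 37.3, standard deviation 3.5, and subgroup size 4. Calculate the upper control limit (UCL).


UCL = 37.3 + 3 * 3.5 / sqrt(4)

42.55


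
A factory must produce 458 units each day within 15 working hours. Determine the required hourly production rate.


Formula: Production Rate = Daily Demand / Available Hours
Rate = 458 units/day / 15 hours/day
Rate = 30.5 units/hour

30.5 units/hour


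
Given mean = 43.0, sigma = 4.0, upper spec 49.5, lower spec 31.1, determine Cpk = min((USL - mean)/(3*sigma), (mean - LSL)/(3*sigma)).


Cpu = (49.5 - 43.0) / (3 * 4.0) = 0.54
Cpl = (43.0 - 31.1) / (3 * 4.0) = 0.99
Cpk = min(0.54, 0.99) = 0.54

0.54


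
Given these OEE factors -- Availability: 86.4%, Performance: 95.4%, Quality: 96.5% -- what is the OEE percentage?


Formula: OEE = Availability * Performance * Quality / 10000
A * P = 86.4% * 95.4% / 100 = 82.43%
OEE = 82.43% * 96.5% / 100 = 79.5%

79.5%


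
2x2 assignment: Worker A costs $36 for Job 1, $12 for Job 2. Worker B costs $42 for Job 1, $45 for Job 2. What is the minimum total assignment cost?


Option 1: A->1 + B->2 = $36 + $45 = $81
Option 2: A->2 + B->1 = $12 + $42 = $54
Min cost = min($81, $54) = $54

$54


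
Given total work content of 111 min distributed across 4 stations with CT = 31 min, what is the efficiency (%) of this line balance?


Formula: Efficiency = Sum of Task Times / (N_stations * CT) * 100
Total station capacity = 4 stations * 31 min = 124 min
Efficiency = 111 / 124 * 100 = 89.5%

89.5%


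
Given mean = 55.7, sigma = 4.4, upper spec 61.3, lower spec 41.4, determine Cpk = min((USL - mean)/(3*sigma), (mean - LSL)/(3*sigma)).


Cpu = (61.3 - 55.7) / (3 * 4.4) = 0.42
Cpl = (55.7 - 41.4) / (3 * 4.4) = 1.08
Cpk = min(0.42, 1.08) = 0.42

0.42


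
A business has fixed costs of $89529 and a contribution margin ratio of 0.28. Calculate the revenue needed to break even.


Formula: BER = Fixed Costs / Contribution Margin Ratio
BER = $89529 / 0.28
BER = $319746.43 (to the nearest cent)

$319746.43


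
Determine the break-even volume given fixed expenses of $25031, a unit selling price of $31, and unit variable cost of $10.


Formula: BEQ = Fixed Costs / (Price - Variable Cost)
Contribution margin = $31 - $10 = $21/unit
BEQ = ceil($25031 / $21/unit) = ceil(1191.95) = 1192 units

1192 units


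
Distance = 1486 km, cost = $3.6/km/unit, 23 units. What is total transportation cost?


TC = dist * cost * units = 1486 * 3.6 * 23 = $123040.80

$123040.80


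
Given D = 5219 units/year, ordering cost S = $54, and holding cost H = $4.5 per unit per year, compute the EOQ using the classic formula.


Formula: EOQ = sqrt(2 * D * S / H)
Numerator: 2 * 5219 * 54 = 563652
2DS/H = 563652 / 4.5 = 125256.0
EOQ = sqrt(125256.0) = 353.9 units

353.9 units


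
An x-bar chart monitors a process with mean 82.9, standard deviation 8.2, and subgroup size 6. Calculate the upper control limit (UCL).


UCL = 82.9 + 3 * 8.2 / sqrt(6)

92.94


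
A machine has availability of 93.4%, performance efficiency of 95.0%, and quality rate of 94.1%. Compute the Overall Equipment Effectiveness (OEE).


Formula: OEE = Availability * Performance * Quality / 10000
A * P = 93.4% * 95.0% / 100 = 88.73%
OEE = 88.73% * 94.1% / 100 = 83.5%

83.5%


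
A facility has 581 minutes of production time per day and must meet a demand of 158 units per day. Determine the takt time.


Formula: Takt Time = Available Production Time / Customer Demand
Takt = 581 min/day / 158 units/day
Takt = 3.68 min/unit

3.68 min/unit


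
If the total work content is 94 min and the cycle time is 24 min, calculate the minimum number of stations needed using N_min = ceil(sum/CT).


Formula: N_min = ceil(Sum of Task Times / Cycle Time)
N_min = ceil(94 min / 24 min) = ceil(3.9167)
N_min = 4 stations

4


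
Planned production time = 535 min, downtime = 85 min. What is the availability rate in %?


Formula: Availability = (Planned Time - Downtime) / Planned Time * 100
Uptime = 535 - 85 = 450 min
Availability = 450 / 535 * 100 = 84.1%

84.1%


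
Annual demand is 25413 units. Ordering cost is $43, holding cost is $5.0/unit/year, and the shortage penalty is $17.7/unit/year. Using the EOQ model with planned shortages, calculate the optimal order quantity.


Formula: EOQ* = sqrt(2DS/H) * sqrt((H+P)/P)
Base EOQ = sqrt(2*25413*43/5.0) = 661.14 units
Correction = sqrt((5.0+17.7)/17.7) = 1.13247
EOQ* = 661.14 * 1.13247 = 748.7 units

748.7 units


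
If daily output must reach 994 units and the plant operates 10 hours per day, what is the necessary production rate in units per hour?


Formula: Production Rate = Daily Demand / Available Hours
Rate = 994 units/day / 10 hours/day
Rate = 99.4 units/hour

99.4 units/hour


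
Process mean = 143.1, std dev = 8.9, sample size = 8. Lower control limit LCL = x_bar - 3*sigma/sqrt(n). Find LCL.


LCL = 143.1 - 3 * 8.9 / sqrt(8)

133.66


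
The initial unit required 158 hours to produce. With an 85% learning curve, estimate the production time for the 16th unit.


Formula: T_n = T_1 * (learning_rate)^(log2(n)) where learning_rate = rate/100
Doublings = log2(16) = 4
T_n = 158 * 0.85^4
T_n = 158 * 0.522 = 82.5 hours

82.5 hours


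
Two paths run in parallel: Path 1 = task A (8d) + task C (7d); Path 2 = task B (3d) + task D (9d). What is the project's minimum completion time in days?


Path 1 = 8 + 7 = 15 days
Path 2 = 3 + 9 = 12 days
Duration = max(15, 12) = 15 days

15 days


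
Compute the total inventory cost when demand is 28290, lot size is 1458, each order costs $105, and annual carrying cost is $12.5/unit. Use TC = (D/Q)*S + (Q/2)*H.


TC = 28290/1458 * 105 + 1458/2 * 12.5

$11149.85


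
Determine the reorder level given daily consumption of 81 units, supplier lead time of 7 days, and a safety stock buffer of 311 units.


Formula: ROP = (Daily Demand * Lead Time) + Safety Stock
Demand during lead time = 81 * 7 = 567 units
ROP = 567 + 311 = 878 units

878 units


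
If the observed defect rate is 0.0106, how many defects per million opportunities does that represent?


DPMO = defect_rate * 1000000 = 0.0106 * 1000000

10600


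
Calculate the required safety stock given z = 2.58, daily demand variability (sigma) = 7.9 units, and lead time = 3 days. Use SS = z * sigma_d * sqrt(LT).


Formula: SS = z * sigma_d * sqrt(LT)
sqrt(LT) = sqrt(3) = 1.7321
SS = 2.58 * 7.9 * 1.7321
SS = 35.3 units

35.3 units


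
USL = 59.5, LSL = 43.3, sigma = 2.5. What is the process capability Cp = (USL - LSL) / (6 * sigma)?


Cp = (59.5 - 43.3) / (6 * 2.5)

1.08


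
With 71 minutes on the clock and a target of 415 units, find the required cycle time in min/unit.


Formula: CT = Available Time / Number of Units
CT = 71 min / 415 units
CT = 0.17 min/unit

0.17 min/unit


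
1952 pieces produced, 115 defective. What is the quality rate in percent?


Formula: Quality Rate = Good Pieces / Total Pieces * 100
Good pieces = 1952 - 115 = 1837
QR = 1837 / 1952 * 100 = 94.1%

94.1%


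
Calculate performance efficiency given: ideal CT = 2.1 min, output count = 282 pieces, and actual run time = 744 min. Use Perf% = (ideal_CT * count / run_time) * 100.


Formula: Performance = (Ideal CT * Total Count) / Run Time * 100
Ideal output time = 2.1 * 282 = 592.2 min
Performance = 592.2 / 744 * 100 = 79.6%

79.6%


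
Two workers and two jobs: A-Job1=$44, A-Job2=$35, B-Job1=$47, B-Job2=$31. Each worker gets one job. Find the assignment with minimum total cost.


Option 1: A->1 + B->2 = $44 + $31 = $75
Option 2: A->2 + B->1 = $35 + $47 = $82
Min cost = min($75, $82) = $75

$75


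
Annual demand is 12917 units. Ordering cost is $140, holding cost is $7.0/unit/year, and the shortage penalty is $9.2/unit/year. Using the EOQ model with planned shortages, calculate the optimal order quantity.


Formula: EOQ* = sqrt(2DS/H) * sqrt((H+P)/P)
Base EOQ = sqrt(2*12917*140/7.0) = 718.8 units
Correction = sqrt((7.0+9.2)/9.2) = 1.32698
EOQ* = 718.8 * 1.32698 = 953.8 units

953.8 units


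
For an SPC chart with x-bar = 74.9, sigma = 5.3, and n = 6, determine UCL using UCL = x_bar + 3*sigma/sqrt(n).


UCL = 74.9 + 3 * 5.3 / sqrt(6)

81.39


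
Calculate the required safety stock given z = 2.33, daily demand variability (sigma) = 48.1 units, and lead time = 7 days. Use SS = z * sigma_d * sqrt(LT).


Formula: SS = z * sigma_d * sqrt(LT)
sqrt(LT) = sqrt(7) = 2.6458
SS = 2.33 * 48.1 * 2.6458
SS = 296.5 units

296.5 units


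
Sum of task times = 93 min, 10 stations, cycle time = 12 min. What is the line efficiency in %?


Formula: Efficiency = Sum of Task Times / (N_stations * CT) * 100
Total station capacity = 10 stations * 12 min = 120 min
Efficiency = 93 / 120 * 100 = 77.5%

77.5%


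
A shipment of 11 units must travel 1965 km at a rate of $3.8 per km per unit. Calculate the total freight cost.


TC = dist * cost * units = 1965 * 3.8 * 11 = $82137.00

$82137.00


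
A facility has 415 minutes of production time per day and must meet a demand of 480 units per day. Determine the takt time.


Formula: Takt Time = Available Production Time / Customer Demand
Takt = 415 min/day / 480 units/day
Takt = 0.86 min/unit

0.86 min/unit


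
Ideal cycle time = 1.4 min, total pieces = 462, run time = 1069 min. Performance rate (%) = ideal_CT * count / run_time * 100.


Formula: Performance = (Ideal CT * Total Count) / Run Time * 100
Ideal output time = 1.4 * 462 = 646.8 min
Performance = 646.8 / 1069 * 100 = 60.5%

60.5%


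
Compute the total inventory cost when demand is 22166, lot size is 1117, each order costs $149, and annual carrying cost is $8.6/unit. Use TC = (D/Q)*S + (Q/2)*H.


TC = 22166/1117 * 149 + 1117/2 * 8.6

$7759.89


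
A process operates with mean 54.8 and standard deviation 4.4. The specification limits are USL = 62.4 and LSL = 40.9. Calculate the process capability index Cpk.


Cpu = (62.4 - 54.8) / (3 * 4.4) = 0.58
Cpl = (54.8 - 40.9) / (3 * 4.4) = 1.05
Cpk = min(0.58, 1.05) = 0.58

0.58


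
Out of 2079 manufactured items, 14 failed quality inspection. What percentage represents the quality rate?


Formula: Quality Rate = Good Pieces / Total Pieces * 100
Good pieces = 2079 - 14 = 2065
QR = 2065 / 2079 * 100 = 99.3%

99.3%


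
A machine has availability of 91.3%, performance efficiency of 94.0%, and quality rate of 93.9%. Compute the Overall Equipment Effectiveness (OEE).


Formula: OEE = Availability * Performance * Quality / 10000
A * P = 91.3% * 94.0% / 100 = 85.82%
OEE = 85.82% * 93.9% / 100 = 80.6%

80.6%


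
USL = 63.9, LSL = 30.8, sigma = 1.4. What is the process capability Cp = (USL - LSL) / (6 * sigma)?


Cp = (63.9 - 30.8) / (6 * 1.4)

3.94


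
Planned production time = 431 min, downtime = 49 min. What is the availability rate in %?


Formula: Availability = (Planned Time - Downtime) / Planned Time * 100
Uptime = 431 - 49 = 382 min
Availability = 382 / 431 * 100 = 88.6%

88.6%


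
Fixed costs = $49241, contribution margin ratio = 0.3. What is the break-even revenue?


Formula: BER = Fixed Costs / Contribution Margin Ratio
BER = $49241 / 0.3
BER = $164136.67 (to the nearest cent)

$164136.67


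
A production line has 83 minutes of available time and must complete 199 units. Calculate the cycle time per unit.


Formula: CT = Available Time / Number of Units
CT = 83 min / 199 units
CT = 0.42 min/unit

0.42 min/unit


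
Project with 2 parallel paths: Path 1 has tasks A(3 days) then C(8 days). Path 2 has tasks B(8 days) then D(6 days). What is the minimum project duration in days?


Path 1 = 3 + 8 = 11 days
Path 2 = 8 + 6 = 14 days
Duration = max(11, 14) = 14 days

14 days


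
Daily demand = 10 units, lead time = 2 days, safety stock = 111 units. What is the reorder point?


Formula: ROP = (Daily Demand * Lead Time) + Safety Stock
Demand during lead time = 10 * 2 = 20 units
ROP = 20 + 111 = 131 units

131 units


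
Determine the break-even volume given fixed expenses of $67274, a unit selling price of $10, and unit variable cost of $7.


Formula: BEQ = Fixed Costs / (Price - Variable Cost)
Contribution margin = $10 - $7 = $3/unit
BEQ = ceil($67274 / $3/unit) = ceil(22424.67) = 22425 units

22425 units


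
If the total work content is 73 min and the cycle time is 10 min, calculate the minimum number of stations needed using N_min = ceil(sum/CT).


Formula: N_min = ceil(Sum of Task Times / Cycle Time)
N_min = ceil(73 min / 10 min) = ceil(7.3)
N_min = 8 stations

8


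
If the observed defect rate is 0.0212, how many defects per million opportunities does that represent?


DPMO = defect_rate * 1000000 = 0.0212 * 1000000

21200


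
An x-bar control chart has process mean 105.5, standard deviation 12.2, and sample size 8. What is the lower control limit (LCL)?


LCL = 105.5 - 3 * 12.2 / sqrt(8)

92.56


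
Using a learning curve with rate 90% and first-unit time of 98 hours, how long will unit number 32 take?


Formula: T_n = T_1 * (learning_rate)^(log2(n)) where learning_rate = rate/100
Doublings = log2(32) = 5
T_n = 98 * 0.9^5
T_n = 98 * 0.5905 = 57.9 hours

57.9 hours


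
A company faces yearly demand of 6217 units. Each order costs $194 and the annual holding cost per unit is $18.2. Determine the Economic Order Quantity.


Formula: EOQ = sqrt(2 * D * S / H)
Numerator: 2 * 6217 * 194 = 2412196
2DS/H = 2412196 / 18.2 = 132538.2
EOQ = sqrt(132538.2) = 364.1 units

364.1 units


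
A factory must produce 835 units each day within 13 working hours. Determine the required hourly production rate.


Formula: Production Rate = Daily Demand / Available Hours
Rate = 835 units/day / 13 hours/day
Rate = 64.2 units/hour

64.2 units/hour


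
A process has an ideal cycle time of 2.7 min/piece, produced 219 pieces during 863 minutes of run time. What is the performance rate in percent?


Formula: Performance = (Ideal CT * Total Count) / Run Time * 100
Ideal output time = 2.7 * 219 = 591.3 min
Performance = 591.3 / 863 * 100 = 68.5%

68.5%


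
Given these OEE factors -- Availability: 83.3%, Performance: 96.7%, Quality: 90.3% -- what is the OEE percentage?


Formula: OEE = Availability * Performance * Quality / 10000
A * P = 83.3% * 96.7% / 100 = 80.55%
OEE = 80.55% * 90.3% / 100 = 72.7%

72.7%


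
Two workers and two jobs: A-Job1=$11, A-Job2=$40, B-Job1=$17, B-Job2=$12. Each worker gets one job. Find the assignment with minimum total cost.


Option 1: A->1 + B->2 = $11 + $12 = $23
Option 2: A->2 + B->1 = $40 + $17 = $57
Min cost = min($23, $57) = $23

$23


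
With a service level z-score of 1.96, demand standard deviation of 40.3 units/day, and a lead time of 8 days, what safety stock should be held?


Formula: SS = z * sigma_d * sqrt(LT)
sqrt(LT) = sqrt(8) = 2.8284
SS = 1.96 * 40.3 * 2.8284
SS = 223.4 units

223.4 units


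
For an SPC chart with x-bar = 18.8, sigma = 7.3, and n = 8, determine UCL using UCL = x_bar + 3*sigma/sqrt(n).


UCL = 18.8 + 3 * 7.3 / sqrt(8)

26.54


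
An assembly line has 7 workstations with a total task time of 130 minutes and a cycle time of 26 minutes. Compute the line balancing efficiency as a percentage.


Formula: Efficiency = Sum of Task Times / (N_stations * CT) * 100
Total station capacity = 7 stations * 26 min = 182 min
Efficiency = 130 / 182 * 100 = 71.4%

71.4%


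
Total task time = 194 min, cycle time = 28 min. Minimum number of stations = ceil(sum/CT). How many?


Formula: N_min = ceil(Sum of Task Times / Cycle Time)
N_min = ceil(194 min / 28 min) = ceil(6.9286)
N_min = 7 stations

7


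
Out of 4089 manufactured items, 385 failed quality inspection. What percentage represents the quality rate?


Formula: Quality Rate = Good Pieces / Total Pieces * 100
Good pieces = 4089 - 385 = 3704
QR = 3704 / 4089 * 100 = 90.6%

90.6%


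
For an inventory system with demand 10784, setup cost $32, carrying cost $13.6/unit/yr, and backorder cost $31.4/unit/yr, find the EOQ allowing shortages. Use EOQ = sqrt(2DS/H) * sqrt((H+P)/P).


Formula: EOQ* = sqrt(2DS/H) * sqrt((H+P)/P)
Base EOQ = sqrt(2*10784*32/13.6) = 225.27 units
Correction = sqrt((13.6+31.4)/31.4) = 1.19713
EOQ* = 225.27 * 1.19713 = 269.7 units

269.7 units


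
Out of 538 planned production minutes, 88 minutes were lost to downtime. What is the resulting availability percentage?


Formula: Availability = (Planned Time - Downtime) / Planned Time * 100
Uptime = 538 - 88 = 450 min
Availability = 450 / 538 * 100 = 83.6%

83.6%


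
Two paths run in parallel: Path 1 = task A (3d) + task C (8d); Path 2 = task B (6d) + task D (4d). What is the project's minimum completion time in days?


Path 1 = 3 + 8 = 11 days
Path 2 = 6 + 4 = 10 days
Duration = max(11, 10) = 11 days

11 days


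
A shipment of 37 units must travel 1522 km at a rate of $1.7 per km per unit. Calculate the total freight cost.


TC = dist * cost * units = 1522 * 1.7 * 37 = $95733.80

$95733.80


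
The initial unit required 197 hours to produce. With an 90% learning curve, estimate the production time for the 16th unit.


Formula: T_n = T_1 * (learning_rate)^(log2(n)) where learning_rate = rate/100
Doublings = log2(16) = 4
T_n = 197 * 0.9^4
T_n = 197 * 0.6561 = 129.3 hours

129.3 hours


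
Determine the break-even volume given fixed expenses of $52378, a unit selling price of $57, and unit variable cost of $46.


Formula: BEQ = Fixed Costs / (Price - Variable Cost)
Contribution margin = $57 - $46 = $11/unit
BEQ = ceil($52378 / $11/unit) = ceil(4761.64) = 4762 units

4762 units


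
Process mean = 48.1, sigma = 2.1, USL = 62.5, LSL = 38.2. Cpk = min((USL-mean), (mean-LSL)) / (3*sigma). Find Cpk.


Cpu = (62.5 - 48.1) / (3 * 2.1) = 2.29
Cpl = (48.1 - 38.2) / (3 * 2.1) = 1.57
Cpk = min(2.29, 1.57) = 1.57

1.57


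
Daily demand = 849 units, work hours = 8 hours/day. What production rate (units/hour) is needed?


Formula: Production Rate = Daily Demand / Available Hours
Rate = 849 units/day / 8 hours/day
Rate = 106.1 units/hour

106.1 units/hour


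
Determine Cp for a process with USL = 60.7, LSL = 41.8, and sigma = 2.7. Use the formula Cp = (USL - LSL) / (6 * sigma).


Cp = (60.7 - 41.8) / (6 * 2.7)

1.17


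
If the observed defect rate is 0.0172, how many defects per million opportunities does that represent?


DPMO = defect_rate * 1000000 = 0.0172 * 1000000

17200


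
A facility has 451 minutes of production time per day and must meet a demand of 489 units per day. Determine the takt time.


Formula: Takt Time = Available Production Time / Customer Demand
Takt = 451 min/day / 489 units/day
Takt = 0.92 min/unit

0.92 min/unit


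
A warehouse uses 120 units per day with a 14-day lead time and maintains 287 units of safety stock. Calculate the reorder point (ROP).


Formula: ROP = (Daily Demand * Lead Time) + Safety Stock
Demand during lead time = 120 * 14 = 1680 units
ROP = 1680 + 287 = 1967 units

1967 units


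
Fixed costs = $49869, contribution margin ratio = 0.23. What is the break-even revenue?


Formula: BER = Fixed Costs / Contribution Margin Ratio
BER = $49869 / 0.23
BER = $216821.74 (to the nearest cent)

$216821.74


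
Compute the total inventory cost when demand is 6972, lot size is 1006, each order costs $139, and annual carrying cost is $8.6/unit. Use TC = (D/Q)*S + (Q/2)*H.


TC = 6972/1006 * 139 + 1006/2 * 8.6

$5289.13


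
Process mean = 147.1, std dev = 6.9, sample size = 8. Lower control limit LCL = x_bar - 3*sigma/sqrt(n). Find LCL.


LCL = 147.1 - 3 * 6.9 / sqrt(8)

139.78


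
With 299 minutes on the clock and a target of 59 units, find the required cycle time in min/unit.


Formula: CT = Available Time / Number of Units
CT = 299 min / 59 units
CT = 5.07 min/unit

5.07 min/unit


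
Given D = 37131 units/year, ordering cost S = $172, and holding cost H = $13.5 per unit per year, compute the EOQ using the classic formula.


Formula: EOQ = sqrt(2 * D * S / H)
Numerator: 2 * 37131 * 172 = 12773064
2DS/H = 12773064 / 13.5 = 946152.9
EOQ = sqrt(946152.9) = 972.7 units

972.7 units


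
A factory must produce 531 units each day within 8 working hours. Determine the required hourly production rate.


Formula: Production Rate = Daily Demand / Available Hours
Rate = 531 units/day / 8 hours/day
Rate = 66.4 units/hour

66.4 units/hour


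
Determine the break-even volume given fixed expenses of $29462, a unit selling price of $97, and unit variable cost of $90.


Formula: BEQ = Fixed Costs / (Price - Variable Cost)
Contribution margin = $97 - $90 = $7/unit
BEQ = ceil($29462 / $7/unit) = ceil(4208.86) = 4209 units

4209 units


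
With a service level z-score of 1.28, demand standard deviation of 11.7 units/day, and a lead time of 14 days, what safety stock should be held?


Formula: SS = z * sigma_d * sqrt(LT)
sqrt(LT) = sqrt(14) = 3.7417
SS = 1.28 * 11.7 * 3.7417
SS = 56.0 units

56.0 units


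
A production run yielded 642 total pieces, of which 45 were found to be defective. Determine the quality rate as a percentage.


Formula: Quality Rate = Good Pieces / Total Pieces * 100
Good pieces = 642 - 45 = 597
QR = 597 / 642 * 100 = 93.0%

93.0%


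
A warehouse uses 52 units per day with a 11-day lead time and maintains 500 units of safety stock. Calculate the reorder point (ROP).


Formula: ROP = (Daily Demand * Lead Time) + Safety Stock
Demand during lead time = 52 * 11 = 572 units
ROP = 572 + 500 = 1072 units

1072 units


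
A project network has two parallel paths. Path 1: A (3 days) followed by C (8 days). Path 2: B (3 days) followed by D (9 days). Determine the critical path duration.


Path 1 = 3 + 8 = 11 days
Path 2 = 3 + 9 = 12 days
Duration = max(11, 12) = 12 days

12 days


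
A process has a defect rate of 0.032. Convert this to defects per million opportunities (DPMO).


DPMO = defect_rate * 1000000 = 0.032 * 1000000

32000


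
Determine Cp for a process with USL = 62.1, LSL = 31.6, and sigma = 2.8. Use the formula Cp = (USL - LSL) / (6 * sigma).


Cp = (62.1 - 31.6) / (6 * 2.8)

1.82


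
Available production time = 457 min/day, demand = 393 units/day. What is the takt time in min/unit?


Formula: Takt Time = Available Production Time / Customer Demand
Takt = 457 min/day / 393 units/day
Takt = 1.16 min/unit

1.16 min/unit


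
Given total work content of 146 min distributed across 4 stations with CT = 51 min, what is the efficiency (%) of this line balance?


Formula: Efficiency = Sum of Task Times / (N_stations * CT) * 100
Total station capacity = 4 stations * 51 min = 204 min
Efficiency = 146 / 204 * 100 = 71.6%

71.6%


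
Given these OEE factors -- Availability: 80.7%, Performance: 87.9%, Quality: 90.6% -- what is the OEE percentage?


Formula: OEE = Availability * Performance * Quality / 10000
A * P = 80.7% * 87.9% / 100 = 70.94%
OEE = 70.94% * 90.6% / 100 = 64.3%

64.3%
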